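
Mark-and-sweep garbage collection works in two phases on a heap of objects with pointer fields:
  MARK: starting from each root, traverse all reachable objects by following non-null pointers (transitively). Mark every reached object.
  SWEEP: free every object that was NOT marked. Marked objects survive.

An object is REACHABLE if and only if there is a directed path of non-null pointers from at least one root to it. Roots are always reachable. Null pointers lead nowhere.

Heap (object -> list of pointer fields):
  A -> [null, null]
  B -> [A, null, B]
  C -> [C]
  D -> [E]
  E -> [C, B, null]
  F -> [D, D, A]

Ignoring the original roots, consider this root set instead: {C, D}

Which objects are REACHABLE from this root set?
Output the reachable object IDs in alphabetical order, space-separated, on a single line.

Roots: C D
Mark C: refs=C, marked=C
Mark D: refs=E, marked=C D
Mark E: refs=C B null, marked=C D E
Mark B: refs=A null B, marked=B C D E
Mark A: refs=null null, marked=A B C D E
Unmarked (collected): F

Answer: A B C D E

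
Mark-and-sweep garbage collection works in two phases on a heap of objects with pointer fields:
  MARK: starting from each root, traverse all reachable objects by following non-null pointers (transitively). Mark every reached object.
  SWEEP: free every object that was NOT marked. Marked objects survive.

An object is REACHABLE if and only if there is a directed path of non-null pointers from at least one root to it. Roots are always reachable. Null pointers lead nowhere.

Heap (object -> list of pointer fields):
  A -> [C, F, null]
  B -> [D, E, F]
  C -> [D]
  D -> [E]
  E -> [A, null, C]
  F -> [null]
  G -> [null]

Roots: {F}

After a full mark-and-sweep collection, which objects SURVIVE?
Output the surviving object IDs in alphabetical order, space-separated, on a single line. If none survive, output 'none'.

Answer: F

Derivation:
Roots: F
Mark F: refs=null, marked=F
Unmarked (collected): A B C D E G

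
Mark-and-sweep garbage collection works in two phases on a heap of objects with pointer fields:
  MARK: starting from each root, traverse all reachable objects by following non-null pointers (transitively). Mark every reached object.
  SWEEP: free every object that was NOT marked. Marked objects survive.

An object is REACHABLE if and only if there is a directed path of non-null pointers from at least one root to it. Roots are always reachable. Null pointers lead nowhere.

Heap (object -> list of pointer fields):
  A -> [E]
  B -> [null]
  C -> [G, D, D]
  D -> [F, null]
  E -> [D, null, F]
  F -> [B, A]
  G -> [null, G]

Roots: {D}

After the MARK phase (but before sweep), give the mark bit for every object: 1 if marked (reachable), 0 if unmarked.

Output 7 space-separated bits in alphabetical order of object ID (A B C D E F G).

Answer: 1 1 0 1 1 1 0

Derivation:
Roots: D
Mark D: refs=F null, marked=D
Mark F: refs=B A, marked=D F
Mark B: refs=null, marked=B D F
Mark A: refs=E, marked=A B D F
Mark E: refs=D null F, marked=A B D E F
Unmarked (collected): C G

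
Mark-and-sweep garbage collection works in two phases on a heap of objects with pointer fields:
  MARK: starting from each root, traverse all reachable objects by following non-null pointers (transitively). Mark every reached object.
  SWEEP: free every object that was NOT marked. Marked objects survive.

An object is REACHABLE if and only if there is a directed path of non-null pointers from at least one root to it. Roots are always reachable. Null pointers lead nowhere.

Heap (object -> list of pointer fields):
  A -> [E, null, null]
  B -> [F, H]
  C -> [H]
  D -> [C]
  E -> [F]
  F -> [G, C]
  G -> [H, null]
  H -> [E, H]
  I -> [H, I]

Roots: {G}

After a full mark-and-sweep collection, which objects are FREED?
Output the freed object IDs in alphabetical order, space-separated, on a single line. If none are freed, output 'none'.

Answer: A B D I

Derivation:
Roots: G
Mark G: refs=H null, marked=G
Mark H: refs=E H, marked=G H
Mark E: refs=F, marked=E G H
Mark F: refs=G C, marked=E F G H
Mark C: refs=H, marked=C E F G H
Unmarked (collected): A B D I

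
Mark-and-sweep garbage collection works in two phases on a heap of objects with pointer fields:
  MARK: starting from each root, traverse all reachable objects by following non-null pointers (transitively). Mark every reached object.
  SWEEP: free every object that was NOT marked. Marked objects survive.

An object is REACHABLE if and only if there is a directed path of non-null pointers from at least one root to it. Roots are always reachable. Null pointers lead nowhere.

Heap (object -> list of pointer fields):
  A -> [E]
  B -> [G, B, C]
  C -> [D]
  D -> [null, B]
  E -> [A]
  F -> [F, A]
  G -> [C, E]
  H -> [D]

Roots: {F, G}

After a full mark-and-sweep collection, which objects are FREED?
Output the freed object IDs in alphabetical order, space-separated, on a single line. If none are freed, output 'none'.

Roots: F G
Mark F: refs=F A, marked=F
Mark G: refs=C E, marked=F G
Mark A: refs=E, marked=A F G
Mark C: refs=D, marked=A C F G
Mark E: refs=A, marked=A C E F G
Mark D: refs=null B, marked=A C D E F G
Mark B: refs=G B C, marked=A B C D E F G
Unmarked (collected): H

Answer: H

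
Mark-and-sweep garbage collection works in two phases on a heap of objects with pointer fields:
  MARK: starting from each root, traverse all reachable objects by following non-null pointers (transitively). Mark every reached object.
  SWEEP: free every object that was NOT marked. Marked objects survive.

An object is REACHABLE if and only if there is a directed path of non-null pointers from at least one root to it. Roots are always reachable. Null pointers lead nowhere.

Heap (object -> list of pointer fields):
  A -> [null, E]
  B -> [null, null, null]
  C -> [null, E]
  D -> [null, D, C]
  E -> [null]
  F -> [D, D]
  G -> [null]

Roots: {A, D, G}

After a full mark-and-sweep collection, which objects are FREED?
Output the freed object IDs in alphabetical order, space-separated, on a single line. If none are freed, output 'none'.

Roots: A D G
Mark A: refs=null E, marked=A
Mark D: refs=null D C, marked=A D
Mark G: refs=null, marked=A D G
Mark E: refs=null, marked=A D E G
Mark C: refs=null E, marked=A C D E G
Unmarked (collected): B F

Answer: B F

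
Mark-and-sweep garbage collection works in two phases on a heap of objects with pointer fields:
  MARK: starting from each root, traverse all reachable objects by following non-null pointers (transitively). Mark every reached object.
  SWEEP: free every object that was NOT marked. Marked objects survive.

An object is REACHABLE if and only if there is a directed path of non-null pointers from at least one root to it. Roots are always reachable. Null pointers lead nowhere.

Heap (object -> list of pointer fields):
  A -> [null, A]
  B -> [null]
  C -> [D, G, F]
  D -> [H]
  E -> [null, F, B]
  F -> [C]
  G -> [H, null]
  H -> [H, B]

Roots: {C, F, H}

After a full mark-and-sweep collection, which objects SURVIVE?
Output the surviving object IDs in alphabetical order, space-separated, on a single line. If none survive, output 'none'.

Roots: C F H
Mark C: refs=D G F, marked=C
Mark F: refs=C, marked=C F
Mark H: refs=H B, marked=C F H
Mark D: refs=H, marked=C D F H
Mark G: refs=H null, marked=C D F G H
Mark B: refs=null, marked=B C D F G H
Unmarked (collected): A E

Answer: B C D F G H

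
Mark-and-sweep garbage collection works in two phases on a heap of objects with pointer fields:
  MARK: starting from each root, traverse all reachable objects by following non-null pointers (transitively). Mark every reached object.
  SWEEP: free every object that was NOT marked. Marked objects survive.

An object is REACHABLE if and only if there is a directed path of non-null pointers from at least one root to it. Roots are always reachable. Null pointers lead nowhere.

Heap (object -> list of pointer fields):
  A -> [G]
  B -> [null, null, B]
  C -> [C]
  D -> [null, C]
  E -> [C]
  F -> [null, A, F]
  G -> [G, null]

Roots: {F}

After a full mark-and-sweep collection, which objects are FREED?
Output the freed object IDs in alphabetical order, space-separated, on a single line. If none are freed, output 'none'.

Answer: B C D E

Derivation:
Roots: F
Mark F: refs=null A F, marked=F
Mark A: refs=G, marked=A F
Mark G: refs=G null, marked=A F G
Unmarked (collected): B C D E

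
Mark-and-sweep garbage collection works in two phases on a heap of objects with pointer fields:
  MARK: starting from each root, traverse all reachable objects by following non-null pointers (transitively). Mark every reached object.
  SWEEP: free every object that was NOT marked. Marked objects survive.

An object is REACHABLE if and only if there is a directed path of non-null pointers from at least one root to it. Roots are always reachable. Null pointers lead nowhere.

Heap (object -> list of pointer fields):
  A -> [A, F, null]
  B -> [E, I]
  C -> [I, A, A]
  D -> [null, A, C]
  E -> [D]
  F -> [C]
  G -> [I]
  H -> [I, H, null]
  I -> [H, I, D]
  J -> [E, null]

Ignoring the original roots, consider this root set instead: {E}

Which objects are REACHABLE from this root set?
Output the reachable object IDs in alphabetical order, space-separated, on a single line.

Roots: E
Mark E: refs=D, marked=E
Mark D: refs=null A C, marked=D E
Mark A: refs=A F null, marked=A D E
Mark C: refs=I A A, marked=A C D E
Mark F: refs=C, marked=A C D E F
Mark I: refs=H I D, marked=A C D E F I
Mark H: refs=I H null, marked=A C D E F H I
Unmarked (collected): B G J

Answer: A C D E F H I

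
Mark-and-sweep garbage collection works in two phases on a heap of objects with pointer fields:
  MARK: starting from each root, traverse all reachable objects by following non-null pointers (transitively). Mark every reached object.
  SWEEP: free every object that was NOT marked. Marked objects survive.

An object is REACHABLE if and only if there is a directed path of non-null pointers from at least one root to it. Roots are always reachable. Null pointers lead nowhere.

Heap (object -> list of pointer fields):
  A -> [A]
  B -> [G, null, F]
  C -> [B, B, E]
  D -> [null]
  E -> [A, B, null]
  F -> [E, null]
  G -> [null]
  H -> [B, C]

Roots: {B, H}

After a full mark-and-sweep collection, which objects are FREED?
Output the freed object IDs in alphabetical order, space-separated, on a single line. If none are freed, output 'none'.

Answer: D

Derivation:
Roots: B H
Mark B: refs=G null F, marked=B
Mark H: refs=B C, marked=B H
Mark G: refs=null, marked=B G H
Mark F: refs=E null, marked=B F G H
Mark C: refs=B B E, marked=B C F G H
Mark E: refs=A B null, marked=B C E F G H
Mark A: refs=A, marked=A B C E F G H
Unmarked (collected): D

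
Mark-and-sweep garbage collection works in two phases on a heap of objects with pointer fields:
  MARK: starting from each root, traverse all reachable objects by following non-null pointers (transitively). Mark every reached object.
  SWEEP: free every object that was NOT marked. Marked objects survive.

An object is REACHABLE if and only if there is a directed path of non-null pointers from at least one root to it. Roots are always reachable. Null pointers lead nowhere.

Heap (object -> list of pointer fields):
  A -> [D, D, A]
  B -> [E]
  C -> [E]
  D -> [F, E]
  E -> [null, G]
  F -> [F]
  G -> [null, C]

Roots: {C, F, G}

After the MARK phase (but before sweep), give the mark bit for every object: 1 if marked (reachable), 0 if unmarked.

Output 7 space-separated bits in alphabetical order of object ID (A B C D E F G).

Roots: C F G
Mark C: refs=E, marked=C
Mark F: refs=F, marked=C F
Mark G: refs=null C, marked=C F G
Mark E: refs=null G, marked=C E F G
Unmarked (collected): A B D

Answer: 0 0 1 0 1 1 1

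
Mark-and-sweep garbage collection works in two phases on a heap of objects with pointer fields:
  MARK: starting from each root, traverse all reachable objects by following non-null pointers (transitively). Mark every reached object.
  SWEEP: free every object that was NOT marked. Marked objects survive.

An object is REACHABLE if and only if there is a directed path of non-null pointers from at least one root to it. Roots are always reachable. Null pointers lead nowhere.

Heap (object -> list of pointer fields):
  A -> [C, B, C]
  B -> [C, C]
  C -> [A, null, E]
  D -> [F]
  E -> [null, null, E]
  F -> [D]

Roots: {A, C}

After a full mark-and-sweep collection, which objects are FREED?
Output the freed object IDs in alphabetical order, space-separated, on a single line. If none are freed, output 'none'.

Answer: D F

Derivation:
Roots: A C
Mark A: refs=C B C, marked=A
Mark C: refs=A null E, marked=A C
Mark B: refs=C C, marked=A B C
Mark E: refs=null null E, marked=A B C E
Unmarked (collected): D F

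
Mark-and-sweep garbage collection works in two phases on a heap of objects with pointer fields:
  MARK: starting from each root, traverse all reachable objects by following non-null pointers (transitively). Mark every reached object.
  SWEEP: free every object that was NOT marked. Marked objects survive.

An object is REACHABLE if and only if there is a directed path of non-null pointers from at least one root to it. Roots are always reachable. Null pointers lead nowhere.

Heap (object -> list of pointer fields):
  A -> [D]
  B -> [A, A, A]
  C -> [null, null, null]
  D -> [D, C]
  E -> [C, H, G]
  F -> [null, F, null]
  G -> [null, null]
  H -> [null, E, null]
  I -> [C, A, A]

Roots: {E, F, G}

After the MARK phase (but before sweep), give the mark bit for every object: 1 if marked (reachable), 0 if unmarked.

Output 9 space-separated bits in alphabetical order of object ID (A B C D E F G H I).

Answer: 0 0 1 0 1 1 1 1 0

Derivation:
Roots: E F G
Mark E: refs=C H G, marked=E
Mark F: refs=null F null, marked=E F
Mark G: refs=null null, marked=E F G
Mark C: refs=null null null, marked=C E F G
Mark H: refs=null E null, marked=C E F G H
Unmarked (collected): A B D I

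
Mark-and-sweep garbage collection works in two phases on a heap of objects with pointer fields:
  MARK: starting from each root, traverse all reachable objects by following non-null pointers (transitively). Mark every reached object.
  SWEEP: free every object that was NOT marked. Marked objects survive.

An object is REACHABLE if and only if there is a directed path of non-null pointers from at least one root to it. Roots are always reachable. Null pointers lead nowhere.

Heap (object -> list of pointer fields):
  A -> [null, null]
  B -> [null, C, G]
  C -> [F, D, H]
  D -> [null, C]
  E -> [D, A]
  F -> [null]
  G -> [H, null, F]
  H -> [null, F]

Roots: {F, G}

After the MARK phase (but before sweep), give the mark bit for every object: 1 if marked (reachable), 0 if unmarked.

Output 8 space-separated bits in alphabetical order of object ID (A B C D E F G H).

Answer: 0 0 0 0 0 1 1 1

Derivation:
Roots: F G
Mark F: refs=null, marked=F
Mark G: refs=H null F, marked=F G
Mark H: refs=null F, marked=F G H
Unmarked (collected): A B C D E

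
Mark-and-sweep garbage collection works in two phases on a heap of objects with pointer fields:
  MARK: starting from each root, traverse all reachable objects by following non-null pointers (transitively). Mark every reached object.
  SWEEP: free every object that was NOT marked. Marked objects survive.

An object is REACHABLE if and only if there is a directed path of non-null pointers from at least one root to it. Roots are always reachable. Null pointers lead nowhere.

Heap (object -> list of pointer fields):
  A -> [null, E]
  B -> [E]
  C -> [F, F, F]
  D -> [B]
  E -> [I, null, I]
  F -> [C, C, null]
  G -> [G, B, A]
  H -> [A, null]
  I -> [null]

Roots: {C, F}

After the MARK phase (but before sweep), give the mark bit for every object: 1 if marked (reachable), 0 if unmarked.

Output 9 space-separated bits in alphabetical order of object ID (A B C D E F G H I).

Roots: C F
Mark C: refs=F F F, marked=C
Mark F: refs=C C null, marked=C F
Unmarked (collected): A B D E G H I

Answer: 0 0 1 0 0 1 0 0 0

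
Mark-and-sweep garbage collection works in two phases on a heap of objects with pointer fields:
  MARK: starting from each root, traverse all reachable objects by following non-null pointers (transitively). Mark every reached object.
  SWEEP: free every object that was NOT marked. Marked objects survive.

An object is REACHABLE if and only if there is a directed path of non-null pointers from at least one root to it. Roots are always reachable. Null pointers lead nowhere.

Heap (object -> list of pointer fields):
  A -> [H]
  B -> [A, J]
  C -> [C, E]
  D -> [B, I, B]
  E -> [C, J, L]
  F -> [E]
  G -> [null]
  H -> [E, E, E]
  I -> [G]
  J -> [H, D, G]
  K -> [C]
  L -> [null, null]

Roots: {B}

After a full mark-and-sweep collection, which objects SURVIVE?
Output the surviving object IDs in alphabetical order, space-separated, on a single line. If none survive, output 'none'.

Roots: B
Mark B: refs=A J, marked=B
Mark A: refs=H, marked=A B
Mark J: refs=H D G, marked=A B J
Mark H: refs=E E E, marked=A B H J
Mark D: refs=B I B, marked=A B D H J
Mark G: refs=null, marked=A B D G H J
Mark E: refs=C J L, marked=A B D E G H J
Mark I: refs=G, marked=A B D E G H I J
Mark C: refs=C E, marked=A B C D E G H I J
Mark L: refs=null null, marked=A B C D E G H I J L
Unmarked (collected): F K

Answer: A B C D E G H I J L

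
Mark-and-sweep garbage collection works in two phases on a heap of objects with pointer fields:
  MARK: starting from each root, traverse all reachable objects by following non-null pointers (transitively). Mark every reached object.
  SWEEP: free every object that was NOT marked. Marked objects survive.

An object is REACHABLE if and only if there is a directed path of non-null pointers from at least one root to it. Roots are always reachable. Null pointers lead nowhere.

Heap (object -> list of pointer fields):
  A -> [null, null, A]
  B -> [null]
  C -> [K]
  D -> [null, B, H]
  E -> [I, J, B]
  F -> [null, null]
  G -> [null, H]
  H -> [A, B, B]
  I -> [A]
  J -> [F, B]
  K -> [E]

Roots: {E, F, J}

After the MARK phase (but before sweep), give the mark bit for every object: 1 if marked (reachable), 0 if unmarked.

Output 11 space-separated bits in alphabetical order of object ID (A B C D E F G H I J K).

Roots: E F J
Mark E: refs=I J B, marked=E
Mark F: refs=null null, marked=E F
Mark J: refs=F B, marked=E F J
Mark I: refs=A, marked=E F I J
Mark B: refs=null, marked=B E F I J
Mark A: refs=null null A, marked=A B E F I J
Unmarked (collected): C D G H K

Answer: 1 1 0 0 1 1 0 0 1 1 0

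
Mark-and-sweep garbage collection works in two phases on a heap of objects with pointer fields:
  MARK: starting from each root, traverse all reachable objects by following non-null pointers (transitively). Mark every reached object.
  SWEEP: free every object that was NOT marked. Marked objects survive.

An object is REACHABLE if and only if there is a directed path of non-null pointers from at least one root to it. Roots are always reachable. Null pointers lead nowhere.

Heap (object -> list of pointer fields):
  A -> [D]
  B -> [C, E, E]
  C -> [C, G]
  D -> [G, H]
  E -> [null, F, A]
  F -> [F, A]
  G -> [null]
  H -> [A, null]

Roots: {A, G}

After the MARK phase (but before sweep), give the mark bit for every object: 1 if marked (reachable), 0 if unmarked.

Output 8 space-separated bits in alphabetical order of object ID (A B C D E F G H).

Roots: A G
Mark A: refs=D, marked=A
Mark G: refs=null, marked=A G
Mark D: refs=G H, marked=A D G
Mark H: refs=A null, marked=A D G H
Unmarked (collected): B C E F

Answer: 1 0 0 1 0 0 1 1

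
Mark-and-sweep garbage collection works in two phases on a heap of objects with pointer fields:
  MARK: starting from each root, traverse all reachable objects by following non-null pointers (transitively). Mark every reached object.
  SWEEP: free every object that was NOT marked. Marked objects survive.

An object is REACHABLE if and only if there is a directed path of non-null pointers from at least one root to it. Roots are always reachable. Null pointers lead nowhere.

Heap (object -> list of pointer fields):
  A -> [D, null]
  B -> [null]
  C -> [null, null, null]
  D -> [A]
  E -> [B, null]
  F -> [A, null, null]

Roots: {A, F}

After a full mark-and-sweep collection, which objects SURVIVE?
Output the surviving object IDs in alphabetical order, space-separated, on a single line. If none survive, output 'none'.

Roots: A F
Mark A: refs=D null, marked=A
Mark F: refs=A null null, marked=A F
Mark D: refs=A, marked=A D F
Unmarked (collected): B C E

Answer: A D F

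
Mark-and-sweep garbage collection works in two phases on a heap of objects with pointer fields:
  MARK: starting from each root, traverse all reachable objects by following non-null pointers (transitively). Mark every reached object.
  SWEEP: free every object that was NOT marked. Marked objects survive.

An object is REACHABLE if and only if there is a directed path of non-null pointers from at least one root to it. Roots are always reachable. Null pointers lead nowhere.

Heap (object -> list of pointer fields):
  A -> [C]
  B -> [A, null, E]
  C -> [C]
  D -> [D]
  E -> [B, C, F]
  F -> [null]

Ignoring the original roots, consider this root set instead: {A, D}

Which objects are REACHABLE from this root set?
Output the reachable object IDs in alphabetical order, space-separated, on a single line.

Answer: A C D

Derivation:
Roots: A D
Mark A: refs=C, marked=A
Mark D: refs=D, marked=A D
Mark C: refs=C, marked=A C D
Unmarked (collected): B E F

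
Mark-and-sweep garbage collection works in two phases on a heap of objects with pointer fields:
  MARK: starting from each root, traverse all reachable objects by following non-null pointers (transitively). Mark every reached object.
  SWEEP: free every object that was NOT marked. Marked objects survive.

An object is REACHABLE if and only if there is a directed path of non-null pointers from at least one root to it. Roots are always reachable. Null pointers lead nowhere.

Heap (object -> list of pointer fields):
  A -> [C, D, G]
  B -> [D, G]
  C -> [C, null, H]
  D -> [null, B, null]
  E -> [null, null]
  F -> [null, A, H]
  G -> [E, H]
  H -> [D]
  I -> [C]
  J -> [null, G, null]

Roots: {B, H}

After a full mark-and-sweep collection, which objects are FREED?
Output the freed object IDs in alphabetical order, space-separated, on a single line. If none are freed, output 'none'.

Roots: B H
Mark B: refs=D G, marked=B
Mark H: refs=D, marked=B H
Mark D: refs=null B null, marked=B D H
Mark G: refs=E H, marked=B D G H
Mark E: refs=null null, marked=B D E G H
Unmarked (collected): A C F I J

Answer: A C F I J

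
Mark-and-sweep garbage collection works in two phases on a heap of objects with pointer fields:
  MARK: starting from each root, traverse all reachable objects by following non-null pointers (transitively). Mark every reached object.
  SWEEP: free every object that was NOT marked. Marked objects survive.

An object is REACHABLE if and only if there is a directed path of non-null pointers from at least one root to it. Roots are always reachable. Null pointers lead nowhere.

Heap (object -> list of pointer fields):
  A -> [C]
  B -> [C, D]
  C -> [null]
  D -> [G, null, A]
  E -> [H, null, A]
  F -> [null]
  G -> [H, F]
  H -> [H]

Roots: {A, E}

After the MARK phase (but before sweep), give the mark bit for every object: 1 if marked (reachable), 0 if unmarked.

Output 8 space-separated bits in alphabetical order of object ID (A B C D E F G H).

Roots: A E
Mark A: refs=C, marked=A
Mark E: refs=H null A, marked=A E
Mark C: refs=null, marked=A C E
Mark H: refs=H, marked=A C E H
Unmarked (collected): B D F G

Answer: 1 0 1 0 1 0 0 1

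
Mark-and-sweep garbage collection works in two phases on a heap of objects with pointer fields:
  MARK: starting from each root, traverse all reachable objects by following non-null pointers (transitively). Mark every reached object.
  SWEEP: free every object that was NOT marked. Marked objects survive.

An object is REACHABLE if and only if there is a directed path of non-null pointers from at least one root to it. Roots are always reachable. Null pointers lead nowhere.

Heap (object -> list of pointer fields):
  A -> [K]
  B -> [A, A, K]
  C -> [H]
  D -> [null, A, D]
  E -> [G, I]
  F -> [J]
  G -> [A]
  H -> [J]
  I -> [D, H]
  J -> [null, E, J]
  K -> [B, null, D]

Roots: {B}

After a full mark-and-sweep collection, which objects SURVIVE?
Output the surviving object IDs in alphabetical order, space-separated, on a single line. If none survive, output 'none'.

Roots: B
Mark B: refs=A A K, marked=B
Mark A: refs=K, marked=A B
Mark K: refs=B null D, marked=A B K
Mark D: refs=null A D, marked=A B D K
Unmarked (collected): C E F G H I J

Answer: A B D K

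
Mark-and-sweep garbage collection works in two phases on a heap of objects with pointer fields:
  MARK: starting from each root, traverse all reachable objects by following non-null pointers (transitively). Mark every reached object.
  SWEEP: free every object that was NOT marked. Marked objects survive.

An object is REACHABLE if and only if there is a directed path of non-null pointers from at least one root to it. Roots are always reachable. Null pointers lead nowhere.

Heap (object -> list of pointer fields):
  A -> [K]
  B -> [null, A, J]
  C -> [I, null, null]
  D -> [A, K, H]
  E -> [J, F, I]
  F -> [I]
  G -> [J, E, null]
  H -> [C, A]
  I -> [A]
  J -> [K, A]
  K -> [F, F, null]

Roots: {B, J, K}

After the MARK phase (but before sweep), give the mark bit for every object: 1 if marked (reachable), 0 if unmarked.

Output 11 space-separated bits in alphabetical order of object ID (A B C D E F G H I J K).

Roots: B J K
Mark B: refs=null A J, marked=B
Mark J: refs=K A, marked=B J
Mark K: refs=F F null, marked=B J K
Mark A: refs=K, marked=A B J K
Mark F: refs=I, marked=A B F J K
Mark I: refs=A, marked=A B F I J K
Unmarked (collected): C D E G H

Answer: 1 1 0 0 0 1 0 0 1 1 1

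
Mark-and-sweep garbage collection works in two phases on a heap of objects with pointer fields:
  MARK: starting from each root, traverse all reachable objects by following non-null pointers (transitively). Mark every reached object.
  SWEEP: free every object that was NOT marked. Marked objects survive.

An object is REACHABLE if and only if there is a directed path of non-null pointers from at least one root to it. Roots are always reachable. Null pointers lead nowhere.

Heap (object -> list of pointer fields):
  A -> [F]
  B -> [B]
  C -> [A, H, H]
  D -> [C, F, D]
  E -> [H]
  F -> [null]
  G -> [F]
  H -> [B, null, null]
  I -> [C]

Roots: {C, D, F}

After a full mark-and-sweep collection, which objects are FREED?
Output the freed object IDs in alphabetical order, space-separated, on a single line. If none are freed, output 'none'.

Roots: C D F
Mark C: refs=A H H, marked=C
Mark D: refs=C F D, marked=C D
Mark F: refs=null, marked=C D F
Mark A: refs=F, marked=A C D F
Mark H: refs=B null null, marked=A C D F H
Mark B: refs=B, marked=A B C D F H
Unmarked (collected): E G I

Answer: E G I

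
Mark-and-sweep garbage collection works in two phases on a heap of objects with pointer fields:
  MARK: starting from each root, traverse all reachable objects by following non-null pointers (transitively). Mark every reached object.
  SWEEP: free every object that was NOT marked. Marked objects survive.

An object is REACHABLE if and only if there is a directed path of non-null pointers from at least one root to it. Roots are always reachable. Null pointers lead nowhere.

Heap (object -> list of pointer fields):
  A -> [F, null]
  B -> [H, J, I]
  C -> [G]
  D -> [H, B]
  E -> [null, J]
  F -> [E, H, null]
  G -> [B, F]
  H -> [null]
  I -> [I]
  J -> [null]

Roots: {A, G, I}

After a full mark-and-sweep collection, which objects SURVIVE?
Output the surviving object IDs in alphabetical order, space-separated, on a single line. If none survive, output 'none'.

Answer: A B E F G H I J

Derivation:
Roots: A G I
Mark A: refs=F null, marked=A
Mark G: refs=B F, marked=A G
Mark I: refs=I, marked=A G I
Mark F: refs=E H null, marked=A F G I
Mark B: refs=H J I, marked=A B F G I
Mark E: refs=null J, marked=A B E F G I
Mark H: refs=null, marked=A B E F G H I
Mark J: refs=null, marked=A B E F G H I J
Unmarked (collected): C D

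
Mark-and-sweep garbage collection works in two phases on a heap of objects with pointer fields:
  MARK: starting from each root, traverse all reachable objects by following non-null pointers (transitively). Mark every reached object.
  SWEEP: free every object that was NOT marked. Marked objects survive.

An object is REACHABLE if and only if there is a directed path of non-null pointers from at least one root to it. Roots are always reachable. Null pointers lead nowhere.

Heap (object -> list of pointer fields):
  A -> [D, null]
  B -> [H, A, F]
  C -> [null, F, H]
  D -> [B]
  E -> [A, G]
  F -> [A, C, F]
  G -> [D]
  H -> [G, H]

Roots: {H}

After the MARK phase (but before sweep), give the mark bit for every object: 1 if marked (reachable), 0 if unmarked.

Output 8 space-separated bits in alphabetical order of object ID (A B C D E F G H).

Roots: H
Mark H: refs=G H, marked=H
Mark G: refs=D, marked=G H
Mark D: refs=B, marked=D G H
Mark B: refs=H A F, marked=B D G H
Mark A: refs=D null, marked=A B D G H
Mark F: refs=A C F, marked=A B D F G H
Mark C: refs=null F H, marked=A B C D F G H
Unmarked (collected): E

Answer: 1 1 1 1 0 1 1 1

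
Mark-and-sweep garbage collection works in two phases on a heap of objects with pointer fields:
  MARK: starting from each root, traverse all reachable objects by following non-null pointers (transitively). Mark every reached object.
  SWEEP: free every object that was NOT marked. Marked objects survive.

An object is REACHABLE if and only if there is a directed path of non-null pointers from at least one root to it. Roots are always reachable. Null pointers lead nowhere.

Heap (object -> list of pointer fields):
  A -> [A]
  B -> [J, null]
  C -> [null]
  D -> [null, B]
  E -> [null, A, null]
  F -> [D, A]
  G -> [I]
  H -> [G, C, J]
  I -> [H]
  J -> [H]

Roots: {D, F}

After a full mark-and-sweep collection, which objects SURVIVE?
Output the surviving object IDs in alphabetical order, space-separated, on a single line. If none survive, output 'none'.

Roots: D F
Mark D: refs=null B, marked=D
Mark F: refs=D A, marked=D F
Mark B: refs=J null, marked=B D F
Mark A: refs=A, marked=A B D F
Mark J: refs=H, marked=A B D F J
Mark H: refs=G C J, marked=A B D F H J
Mark G: refs=I, marked=A B D F G H J
Mark C: refs=null, marked=A B C D F G H J
Mark I: refs=H, marked=A B C D F G H I J
Unmarked (collected): E

Answer: A B C D F G H I J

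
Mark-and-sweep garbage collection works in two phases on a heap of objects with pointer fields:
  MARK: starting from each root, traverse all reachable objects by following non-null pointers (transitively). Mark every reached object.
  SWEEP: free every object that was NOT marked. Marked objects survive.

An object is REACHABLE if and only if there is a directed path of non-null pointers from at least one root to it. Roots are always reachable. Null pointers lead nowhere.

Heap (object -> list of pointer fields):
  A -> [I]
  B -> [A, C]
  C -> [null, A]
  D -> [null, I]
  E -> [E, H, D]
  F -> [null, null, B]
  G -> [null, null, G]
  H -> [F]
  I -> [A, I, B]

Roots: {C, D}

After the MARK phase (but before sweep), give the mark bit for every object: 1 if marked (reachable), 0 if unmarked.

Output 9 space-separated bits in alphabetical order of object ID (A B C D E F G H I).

Answer: 1 1 1 1 0 0 0 0 1

Derivation:
Roots: C D
Mark C: refs=null A, marked=C
Mark D: refs=null I, marked=C D
Mark A: refs=I, marked=A C D
Mark I: refs=A I B, marked=A C D I
Mark B: refs=A C, marked=A B C D I
Unmarked (collected): E F G H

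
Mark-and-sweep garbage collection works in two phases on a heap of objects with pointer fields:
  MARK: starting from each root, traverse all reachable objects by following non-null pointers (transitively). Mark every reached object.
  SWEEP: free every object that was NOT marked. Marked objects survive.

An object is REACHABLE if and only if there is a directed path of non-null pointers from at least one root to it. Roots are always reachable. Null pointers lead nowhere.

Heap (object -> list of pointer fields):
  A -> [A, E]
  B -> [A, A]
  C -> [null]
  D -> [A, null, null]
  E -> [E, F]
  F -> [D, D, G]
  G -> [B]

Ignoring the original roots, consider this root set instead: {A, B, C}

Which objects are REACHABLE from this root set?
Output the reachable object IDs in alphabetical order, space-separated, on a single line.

Roots: A B C
Mark A: refs=A E, marked=A
Mark B: refs=A A, marked=A B
Mark C: refs=null, marked=A B C
Mark E: refs=E F, marked=A B C E
Mark F: refs=D D G, marked=A B C E F
Mark D: refs=A null null, marked=A B C D E F
Mark G: refs=B, marked=A B C D E F G
Unmarked (collected): (none)

Answer: A B C D E F G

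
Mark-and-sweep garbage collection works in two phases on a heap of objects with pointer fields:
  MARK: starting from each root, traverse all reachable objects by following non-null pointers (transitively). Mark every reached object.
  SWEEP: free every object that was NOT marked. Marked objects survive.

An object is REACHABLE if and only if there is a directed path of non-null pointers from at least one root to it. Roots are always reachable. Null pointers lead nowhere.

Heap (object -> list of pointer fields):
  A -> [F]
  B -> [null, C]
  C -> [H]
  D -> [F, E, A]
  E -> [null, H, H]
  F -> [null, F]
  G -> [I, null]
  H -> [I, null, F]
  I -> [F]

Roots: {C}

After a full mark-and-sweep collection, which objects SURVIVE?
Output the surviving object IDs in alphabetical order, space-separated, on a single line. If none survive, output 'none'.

Answer: C F H I

Derivation:
Roots: C
Mark C: refs=H, marked=C
Mark H: refs=I null F, marked=C H
Mark I: refs=F, marked=C H I
Mark F: refs=null F, marked=C F H I
Unmarked (collected): A B D E G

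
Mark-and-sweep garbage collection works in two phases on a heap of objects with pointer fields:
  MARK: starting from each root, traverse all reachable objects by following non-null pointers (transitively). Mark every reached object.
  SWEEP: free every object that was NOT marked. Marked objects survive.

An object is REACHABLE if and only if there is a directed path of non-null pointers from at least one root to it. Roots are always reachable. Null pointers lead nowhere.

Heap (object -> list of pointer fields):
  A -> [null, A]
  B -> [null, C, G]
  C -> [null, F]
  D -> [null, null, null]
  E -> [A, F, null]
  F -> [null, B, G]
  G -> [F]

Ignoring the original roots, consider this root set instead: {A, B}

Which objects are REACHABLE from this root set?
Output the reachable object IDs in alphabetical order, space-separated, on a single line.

Roots: A B
Mark A: refs=null A, marked=A
Mark B: refs=null C G, marked=A B
Mark C: refs=null F, marked=A B C
Mark G: refs=F, marked=A B C G
Mark F: refs=null B G, marked=A B C F G
Unmarked (collected): D E

Answer: A B C F G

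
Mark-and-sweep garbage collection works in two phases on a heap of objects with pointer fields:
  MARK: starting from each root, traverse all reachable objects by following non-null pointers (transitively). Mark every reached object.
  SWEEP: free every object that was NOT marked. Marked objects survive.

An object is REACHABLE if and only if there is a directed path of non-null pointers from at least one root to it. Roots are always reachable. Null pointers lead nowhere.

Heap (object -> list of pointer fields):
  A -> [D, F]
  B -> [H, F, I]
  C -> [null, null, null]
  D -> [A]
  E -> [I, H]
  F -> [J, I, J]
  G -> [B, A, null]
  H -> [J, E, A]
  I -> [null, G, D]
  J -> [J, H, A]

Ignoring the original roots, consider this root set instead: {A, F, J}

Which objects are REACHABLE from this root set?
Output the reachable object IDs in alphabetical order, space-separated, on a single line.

Roots: A F J
Mark A: refs=D F, marked=A
Mark F: refs=J I J, marked=A F
Mark J: refs=J H A, marked=A F J
Mark D: refs=A, marked=A D F J
Mark I: refs=null G D, marked=A D F I J
Mark H: refs=J E A, marked=A D F H I J
Mark G: refs=B A null, marked=A D F G H I J
Mark E: refs=I H, marked=A D E F G H I J
Mark B: refs=H F I, marked=A B D E F G H I J
Unmarked (collected): C

Answer: A B D E F G H I J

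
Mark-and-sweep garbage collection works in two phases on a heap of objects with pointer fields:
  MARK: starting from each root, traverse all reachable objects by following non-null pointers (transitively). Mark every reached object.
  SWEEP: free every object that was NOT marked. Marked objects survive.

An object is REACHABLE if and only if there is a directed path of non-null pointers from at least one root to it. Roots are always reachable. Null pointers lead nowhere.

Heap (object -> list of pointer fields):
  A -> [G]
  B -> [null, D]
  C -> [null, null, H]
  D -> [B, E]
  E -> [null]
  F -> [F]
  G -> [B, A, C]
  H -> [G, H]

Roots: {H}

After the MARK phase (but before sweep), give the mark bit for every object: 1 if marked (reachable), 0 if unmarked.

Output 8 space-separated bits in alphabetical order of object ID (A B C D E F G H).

Answer: 1 1 1 1 1 0 1 1

Derivation:
Roots: H
Mark H: refs=G H, marked=H
Mark G: refs=B A C, marked=G H
Mark B: refs=null D, marked=B G H
Mark A: refs=G, marked=A B G H
Mark C: refs=null null H, marked=A B C G H
Mark D: refs=B E, marked=A B C D G H
Mark E: refs=null, marked=A B C D E G H
Unmarked (collected): F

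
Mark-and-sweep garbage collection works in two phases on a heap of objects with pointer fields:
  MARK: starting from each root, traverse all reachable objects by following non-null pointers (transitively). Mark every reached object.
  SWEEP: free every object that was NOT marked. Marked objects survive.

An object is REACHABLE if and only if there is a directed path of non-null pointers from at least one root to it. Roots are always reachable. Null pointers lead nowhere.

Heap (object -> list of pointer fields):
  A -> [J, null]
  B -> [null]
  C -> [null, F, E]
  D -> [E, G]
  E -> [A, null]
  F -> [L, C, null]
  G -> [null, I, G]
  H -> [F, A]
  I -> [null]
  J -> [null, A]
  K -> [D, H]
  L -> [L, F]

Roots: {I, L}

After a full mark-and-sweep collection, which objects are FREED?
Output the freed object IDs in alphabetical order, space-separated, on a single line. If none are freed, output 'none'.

Roots: I L
Mark I: refs=null, marked=I
Mark L: refs=L F, marked=I L
Mark F: refs=L C null, marked=F I L
Mark C: refs=null F E, marked=C F I L
Mark E: refs=A null, marked=C E F I L
Mark A: refs=J null, marked=A C E F I L
Mark J: refs=null A, marked=A C E F I J L
Unmarked (collected): B D G H K

Answer: B D G H K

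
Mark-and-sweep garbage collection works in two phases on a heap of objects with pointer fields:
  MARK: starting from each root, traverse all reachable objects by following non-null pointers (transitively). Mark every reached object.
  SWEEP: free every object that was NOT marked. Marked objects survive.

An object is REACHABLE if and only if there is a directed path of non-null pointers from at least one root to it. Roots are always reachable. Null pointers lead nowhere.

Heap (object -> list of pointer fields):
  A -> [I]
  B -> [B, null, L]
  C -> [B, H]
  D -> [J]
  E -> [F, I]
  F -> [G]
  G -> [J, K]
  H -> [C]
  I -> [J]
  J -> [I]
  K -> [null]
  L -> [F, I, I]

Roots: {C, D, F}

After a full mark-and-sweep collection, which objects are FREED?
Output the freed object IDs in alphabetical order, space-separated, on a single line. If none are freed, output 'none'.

Answer: A E

Derivation:
Roots: C D F
Mark C: refs=B H, marked=C
Mark D: refs=J, marked=C D
Mark F: refs=G, marked=C D F
Mark B: refs=B null L, marked=B C D F
Mark H: refs=C, marked=B C D F H
Mark J: refs=I, marked=B C D F H J
Mark G: refs=J K, marked=B C D F G H J
Mark L: refs=F I I, marked=B C D F G H J L
Mark I: refs=J, marked=B C D F G H I J L
Mark K: refs=null, marked=B C D F G H I J K L
Unmarked (collected): A E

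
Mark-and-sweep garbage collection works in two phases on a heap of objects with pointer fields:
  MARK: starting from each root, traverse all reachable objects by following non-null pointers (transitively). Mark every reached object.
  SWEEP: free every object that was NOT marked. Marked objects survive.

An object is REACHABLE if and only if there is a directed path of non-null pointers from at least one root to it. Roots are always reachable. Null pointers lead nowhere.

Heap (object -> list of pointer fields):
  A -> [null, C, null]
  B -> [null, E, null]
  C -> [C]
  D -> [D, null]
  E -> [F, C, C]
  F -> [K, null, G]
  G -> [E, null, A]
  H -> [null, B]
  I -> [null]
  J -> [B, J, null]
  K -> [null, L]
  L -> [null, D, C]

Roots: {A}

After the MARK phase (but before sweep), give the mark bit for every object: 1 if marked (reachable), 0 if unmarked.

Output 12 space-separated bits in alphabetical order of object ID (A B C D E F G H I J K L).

Answer: 1 0 1 0 0 0 0 0 0 0 0 0

Derivation:
Roots: A
Mark A: refs=null C null, marked=A
Mark C: refs=C, marked=A C
Unmarked (collected): B D E F G H I J K L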